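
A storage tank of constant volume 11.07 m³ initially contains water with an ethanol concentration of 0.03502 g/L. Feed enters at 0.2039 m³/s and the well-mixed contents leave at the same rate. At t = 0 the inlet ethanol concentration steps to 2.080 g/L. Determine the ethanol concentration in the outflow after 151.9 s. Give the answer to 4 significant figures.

Transient balance on the dissolved component: V dC/dt = Q(C_in − C).
Time constant τ = V/Q = 11.07/0.2039 = 54.2913 s.
C approaches C_in exponentially: C(t) = C_in + (C₀ − C_in) e^(−t/τ).
C(151.9) = 2.080 + (0.03502 − 2.080)·e^(−151.9/54.2913) = 2.080 + (-2.04498)·0.0609398 = 1.95538 g/L.

1.955 g/L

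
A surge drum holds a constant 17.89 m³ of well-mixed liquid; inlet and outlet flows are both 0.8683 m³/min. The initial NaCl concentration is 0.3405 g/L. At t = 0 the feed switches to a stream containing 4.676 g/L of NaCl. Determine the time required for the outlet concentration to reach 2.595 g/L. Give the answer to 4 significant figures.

15.12 min

Species balance: V dC/dt = Q(C_in − C) ⇒ τ = V/Q = 20.6035 min.
C(t) = C_in + (C₀ − C_in) e^(−t/τ). Set C = 2.595 and solve for t:
e^(−t/τ) = (C − C_in)/(C₀ − C_in) = (2.595 − 4.676)/(0.3405 − 4.676) = 0.479991
t = −τ ln(…) = 20.6035 × 0.733988 = 15.1227 min.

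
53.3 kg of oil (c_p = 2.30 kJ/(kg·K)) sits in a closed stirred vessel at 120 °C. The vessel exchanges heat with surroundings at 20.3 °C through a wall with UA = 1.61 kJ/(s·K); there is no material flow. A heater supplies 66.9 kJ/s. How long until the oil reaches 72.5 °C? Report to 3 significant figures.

M c_p dT/dt = −UA(T − T_amb) + Q̇.
τ = M c_p/UA = 76.143 s; T_ss = T_amb + Q̇/UA = 20.3 + 66.9/1.61 = 61.853 °C.
T(t) = T_ss + (T₀ − T_ss)e^(−t/τ); set T = 72.5:
t = −τ ln[(T − T_ss)/(T₀ − T_ss)] = −76.143 · ln(0.18311) = 129.27 s.

129 s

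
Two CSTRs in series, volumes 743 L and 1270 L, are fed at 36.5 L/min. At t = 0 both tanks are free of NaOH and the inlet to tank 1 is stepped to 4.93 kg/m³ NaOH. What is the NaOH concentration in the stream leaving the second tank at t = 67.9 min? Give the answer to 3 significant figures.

Each tank obeys Vᵢ dCᵢ/dt = Q(Cᵢ₋₁ − Cᵢ), so τᵢ = Vᵢ/Q.
τ₁ = 743/36.5 = 20.356 min; τ₂ = 1270/36.5 = 34.795 min.
Solving the cascade with C₁(0)=C₂(0)=0 gives C₂(t) = C_in[1 − (τ₁ e^(−t/τ₁) − τ₂ e^(−t/τ₂))/(τ₁ − τ₂)].
At t = 67.9: e^(−t/τ₁) = 0.035593, e^(−t/τ₂) = 0.14207.
C₂ = 4.93·[1 − (20.356·0.035593 − 34.795·0.14207)/(-14.438)] = 4.93·0.70782 = 3.4895 kg/m³.

3.49 kg/m³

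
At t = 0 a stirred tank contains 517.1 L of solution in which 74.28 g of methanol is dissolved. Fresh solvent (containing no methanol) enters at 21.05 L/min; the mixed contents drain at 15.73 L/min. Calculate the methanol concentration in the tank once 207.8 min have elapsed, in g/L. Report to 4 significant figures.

Total volume: dV/dt = Q_in − Q_out = 5.32000 L/min, so V(t) = 517.1 + 5.32000 t and V(207.8) = 1622.60 L.
Species balance (pure solvent in): dm/dt = −Q_out · m/V(t).
Separate: dm/m = −Q_out dt/V(t) ⇒ ln(m/m₀) = −(Q_out/(Q_in−Q_out)) ln(V/V₀).
m = m₀ (V₀/V)^(Q_out/(Q_in−Q_out)) = 74.28 × (517.1/1622.60)^(2.95677) = 2.52601 g.
C = m/V = 2.52601/1622.60 = 0.00155677 g/L.

0.001557 g/L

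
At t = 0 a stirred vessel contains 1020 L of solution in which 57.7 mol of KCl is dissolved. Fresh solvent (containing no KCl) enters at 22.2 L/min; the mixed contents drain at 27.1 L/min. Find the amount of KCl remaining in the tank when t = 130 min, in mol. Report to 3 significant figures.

0.256 mol

Let m(t) be the amount of KCl. Volume: V(t) = V₀ + (Q_in − Q_out) t = 1020 − 4.9000 t; V(130) = 383.00 L.
Species balance (pure solvent in): dm/dt = −Q_out · m/V(t).
Separate: dm/m = −Q_out dt/V(t) ⇒ ln(m/m₀) = −(Q_out/(Q_in−Q_out)) ln(V/V₀).
m = m₀ (V₀/V)^(Q_out/(Q_in−Q_out)) = 57.7 × (1020/383.00)^(-5.5306) = 0.25612 mol.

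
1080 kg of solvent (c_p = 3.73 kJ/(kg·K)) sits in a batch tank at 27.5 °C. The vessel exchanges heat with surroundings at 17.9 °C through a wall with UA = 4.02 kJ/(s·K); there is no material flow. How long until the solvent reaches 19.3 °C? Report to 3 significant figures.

1930 s

Unsteady energy balance on the tank contents: M c_p dT/dt = −UA(T − T_amb).
τ = M c_p/UA = 1002.1 s; T_ss = T_amb = 17.900 °C.
T(t) = T_ss + (T₀ − T_ss)e^(−t/τ); set T = 19.3:
t = −τ ln[(T − T_ss)/(T₀ − T_ss)] = −1002.1 · ln(0.14583) = 1929.3 s.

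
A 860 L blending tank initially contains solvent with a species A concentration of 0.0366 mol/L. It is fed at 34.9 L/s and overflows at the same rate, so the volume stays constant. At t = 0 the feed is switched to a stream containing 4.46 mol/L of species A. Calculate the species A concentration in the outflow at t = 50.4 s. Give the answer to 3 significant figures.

3.89 mol/L

Mass balance on the solute (V constant): V dC/dt = Q(C_in − C).
So dC/dt = (C_in − C)/τ with τ = V/Q = 860/34.9 = 24.642 s.
Integrating: C(t) = C_in + (C₀ − C_in) e^(−t/τ).
C(50.4) = 4.46 + (0.0366 − 4.46)·e^(−50.4/24.642) = 4.46 + (-4.4234)·0.12934 = 3.8879 mol/L.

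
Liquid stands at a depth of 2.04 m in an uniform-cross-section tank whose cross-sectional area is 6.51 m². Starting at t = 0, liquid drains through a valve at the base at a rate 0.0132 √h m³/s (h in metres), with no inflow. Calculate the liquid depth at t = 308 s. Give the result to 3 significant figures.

1.25 m

Volume balance on the tank: A dh/dt = −0.0132 √h.
This is separable: 2 d(√h)/dt = −0.0132/A, so √h = √h₀ − (0.0132/(2A)) t.
√h = √2.04 − 0.0132·308/(2·6.51) = 1.4283 − 0.31226 = 1.1160.
h = 1.1160² = 1.2455 m.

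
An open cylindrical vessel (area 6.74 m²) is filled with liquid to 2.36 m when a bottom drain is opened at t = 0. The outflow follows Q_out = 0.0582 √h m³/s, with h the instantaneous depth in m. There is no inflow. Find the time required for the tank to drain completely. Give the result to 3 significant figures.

356 s

A dh/dt = −Q_out = −0.0582 √h.
This is separable: 2 d(√h)/dt = −0.0582/A, so √h = √h₀ − (0.0582/(2A)) t.
Tank is empty when √h = 0: t_empty = 2A√h₀/0.0582.
t_empty = 2·6.74·√2.36/0.0582 = 13.480·1.5362/0.0582 = 355.81 s.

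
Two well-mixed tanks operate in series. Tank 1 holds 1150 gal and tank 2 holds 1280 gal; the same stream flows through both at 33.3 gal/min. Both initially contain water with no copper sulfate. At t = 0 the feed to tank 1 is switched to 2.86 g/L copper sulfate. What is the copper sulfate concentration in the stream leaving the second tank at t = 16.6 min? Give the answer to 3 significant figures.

0.220 g/L

Species balance on tank i: dCᵢ/dt = (Cᵢ₋₁ − Cᵢ)/τᵢ with τᵢ = Vᵢ/Q.
τ₁ = 1150/33.3 = 34.535 min; τ₂ = 1280/33.3 = 38.438 min.
Solving the cascade with C₁(0)=C₂(0)=0 gives C₂(t) = C_in[1 − (τ₁ e^(−t/τ₁) − τ₂ e^(−t/τ₂))/(τ₁ − τ₂)].
At t = 16.6: e^(−t/τ₁) = 0.61836, e^(−t/τ₂) = 0.64930.
C₂ = 2.86·[1 − (34.535·0.61836 − 38.438·0.64930)/(-3.9039)] = 2.86·0.077027 = 0.22030 g/L.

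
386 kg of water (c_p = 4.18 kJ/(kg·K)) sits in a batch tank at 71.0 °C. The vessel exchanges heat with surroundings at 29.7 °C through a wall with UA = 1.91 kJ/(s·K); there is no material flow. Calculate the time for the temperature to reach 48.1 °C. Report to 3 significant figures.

683 s

M c_p dT/dt = −UA(T − T_amb).
τ = M c_p/UA = 844.75 s; T_ss = T_amb = 29.700 °C.
T(t) = T_ss + (T₀ − T_ss)e^(−t/τ); set T = 48.1:
t = −τ ln[(T − T_ss)/(T₀ − T_ss)] = −844.75 · ln(0.44552) = 682.99 s.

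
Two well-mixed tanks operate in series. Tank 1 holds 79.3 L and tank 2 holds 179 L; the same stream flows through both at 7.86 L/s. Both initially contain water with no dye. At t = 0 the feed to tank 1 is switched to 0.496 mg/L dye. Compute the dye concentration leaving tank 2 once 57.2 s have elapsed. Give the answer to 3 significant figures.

0.425 mg/L

Species balance on tank i: dCᵢ/dt = (Cᵢ₋₁ − Cᵢ)/τᵢ with τᵢ = Vᵢ/Q.
τ₁ = 79.3/7.86 = 10.089 s; τ₂ = 179/7.86 = 22.774 s.
Tank 1: C₁ = C_in(1 − e^(−t/τ₁)). Tank 2 (τ₁ ≠ τ₂): C₂ = C_in[1 − (τ₁ e^(−t/τ₁) − τ₂ e^(−t/τ₂))/(τ₁ − τ₂)].
At t = 57.2: e^(−t/τ₁) = 0.0034496, e^(−t/τ₂) = 0.081131.
C₂ = 0.496·[1 − (10.089·0.0034496 − 22.774·0.081131)/(-12.684)] = 0.496·0.85708 = 0.42511 mg/L.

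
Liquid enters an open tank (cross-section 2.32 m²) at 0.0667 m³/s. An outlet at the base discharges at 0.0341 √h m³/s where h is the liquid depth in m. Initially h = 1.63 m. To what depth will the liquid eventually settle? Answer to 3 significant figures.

Volume balance on the tank: A dh/dt = Q_in − 0.0341 √h. At steady state dh/dt = 0:
Q_in = 0.0341 √h_ss ⇒ √h_ss = 0.0667/0.0341 = 1.9560.
h_ss = 1.9560² = 3.8260 m. (Since h₀ = 1.63 m < h_ss, the level will rise toward this value.)

3.83 m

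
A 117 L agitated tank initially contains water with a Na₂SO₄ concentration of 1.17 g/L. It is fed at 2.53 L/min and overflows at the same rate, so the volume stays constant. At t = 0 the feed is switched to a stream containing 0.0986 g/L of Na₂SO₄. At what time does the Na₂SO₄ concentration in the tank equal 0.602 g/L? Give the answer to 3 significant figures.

34.9 min

Species balance: V dC/dt = Q(C_in − C) ⇒ τ = V/Q = 46.245 min.
C(t) = C_in + (C₀ − C_in) e^(−t/τ). Set C = 0.602 and solve for t:
e^(−t/τ) = (C − C_in)/(C₀ − C_in) = (0.602 − 0.0986)/(1.17 − 0.0986) = 0.46985
t = −τ ln(…) = 46.245 × 0.75534 = 34.931 min.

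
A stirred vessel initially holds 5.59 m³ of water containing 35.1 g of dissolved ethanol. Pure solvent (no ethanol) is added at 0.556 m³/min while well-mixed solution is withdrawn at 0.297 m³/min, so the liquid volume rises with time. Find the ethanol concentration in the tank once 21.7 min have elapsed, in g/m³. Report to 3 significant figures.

Total volume: dV/dt = Q_in − Q_out = 0.25900 m³/min, so V(t) = 5.59 + 0.25900 t and V(21.7) = 11.210 m³.
Species balance (pure solvent in): dm/dt = −Q_out · m/V(t).
Separate: dm/m = −Q_out dt/V(t) ⇒ ln(m/m₀) = −(Q_out/(Q_in−Q_out)) ln(V/V₀).
m = m₀ (V₀/V)^(Q_out/(Q_in−Q_out)) = 35.1 × (5.59/11.210)^(1.1467) = 15.804 g.
C = m/V = 15.804/11.210 = 1.4098 g/m³.

1.41 g/m³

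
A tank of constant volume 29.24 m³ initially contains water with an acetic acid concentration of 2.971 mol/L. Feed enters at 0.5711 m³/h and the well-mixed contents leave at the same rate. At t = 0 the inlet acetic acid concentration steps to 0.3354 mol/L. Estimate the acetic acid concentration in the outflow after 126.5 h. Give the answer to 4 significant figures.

Unsteady species balance (constant V, well mixed): V dC/dt = Q(C_in − C).
Rewrite as dC/dt + C/τ = C_in/τ, τ = V/Q = 51.1994 h.
Solution: C(t) = C_in + (C₀ − C_in) e^(−t/τ).
C(126.5) = 0.3354 + (2.971 − 0.3354)·e^(−126.5/51.1994) = 0.3354 + (2.63560)·0.0845231 = 0.558169 mol/L.

0.5582 mol/L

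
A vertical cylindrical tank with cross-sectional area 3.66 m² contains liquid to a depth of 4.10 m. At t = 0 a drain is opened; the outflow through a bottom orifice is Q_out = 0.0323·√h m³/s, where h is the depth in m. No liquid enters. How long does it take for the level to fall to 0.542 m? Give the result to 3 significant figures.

Unsteady balance on liquid volume: A dh/dt = −0.0323 √h.
∫ h^(−1/2) dh = −(0.0323/A) ∫ dt, giving 2√h = 2√h₀ − (0.0323/A) t.
t = 2A(√h₀ − √h)/0.0323 = 2·3.66·(√4.10 − √0.542)/0.0323
  = 7.3200 × (2.0248 − 0.73621) / 0.0323 = 292.04 s.

292 s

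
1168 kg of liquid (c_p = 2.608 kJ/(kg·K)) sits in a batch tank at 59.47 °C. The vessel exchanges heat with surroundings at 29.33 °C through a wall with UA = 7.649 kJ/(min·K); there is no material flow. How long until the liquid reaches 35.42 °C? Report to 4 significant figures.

Lumped-capacitance energy balance: M c_p dT/dt = UA(T_amb − T).
τ = M c_p/UA = 398.241 min; T_ss = T_amb = 29.3300 °C.
T(t) = T_ss + (T₀ − T_ss)e^(−t/τ); set T = 35.42:
t = −τ ln[(T − T_ss)/(T₀ − T_ss)] = −398.241 · ln(0.202057) = 636.869 min.

636.9 min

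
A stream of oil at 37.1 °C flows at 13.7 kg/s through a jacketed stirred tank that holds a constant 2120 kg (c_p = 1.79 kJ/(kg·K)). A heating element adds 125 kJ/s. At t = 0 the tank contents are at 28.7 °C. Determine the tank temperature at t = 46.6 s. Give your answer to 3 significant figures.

First-law balance (no shaft work): M c_p dT/dt = ṁ c_p (T_in − T) + 125.
τ = M/ṁ = 154.74 s; T_ss = T_in + Q̇/(ṁ c_p) = 37.1 + 125/(13.7·1.79) = 42.197 °C.
T approaches T_ss exponentially: T(t) = T_ss + (T₀ − T_ss) e^(−t/τ).
T(46.6) = 42.197 + (-13.497)·e^(−46.6/154.74) = 42.197 + (-13.497)·0.73997 = 32.210 °C.

32.2 °C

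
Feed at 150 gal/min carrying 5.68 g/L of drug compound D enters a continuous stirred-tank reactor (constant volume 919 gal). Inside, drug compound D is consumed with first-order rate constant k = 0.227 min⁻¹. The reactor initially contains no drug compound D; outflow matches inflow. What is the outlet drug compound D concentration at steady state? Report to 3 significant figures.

2.38 g/L

V dC/dt = Q(C_in − C) − k V C.
Steady state (dC/dt = 0): C_ss = Q C_in/(Q + kV) = C_in/(1 + kV/Q).
C_ss = 150·5.68/(150 + 0.227·919) = 852.00/358.61 = 2.3758 g/L.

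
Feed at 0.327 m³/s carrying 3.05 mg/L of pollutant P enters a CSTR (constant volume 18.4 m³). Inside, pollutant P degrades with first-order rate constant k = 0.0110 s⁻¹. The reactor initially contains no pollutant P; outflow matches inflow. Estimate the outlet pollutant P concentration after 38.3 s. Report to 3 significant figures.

1.26 mg/L

Species balance: V dC/dt = Q C_in − Q C − k V C.
This is linear with rate a = Q/V + k = 0.028772 s⁻¹.
C_ss = Q C_in/(Q + kV) = 1.8839 mg/L; C(t) = C_ss + (C₀ − C_ss) e^(−a t).
C(38.3) = 1.8839 + (-1.8839)·e^(−0.028772·38.3) = 1.8839 + (-1.8839)·0.33222 = 1.2580 mg/L.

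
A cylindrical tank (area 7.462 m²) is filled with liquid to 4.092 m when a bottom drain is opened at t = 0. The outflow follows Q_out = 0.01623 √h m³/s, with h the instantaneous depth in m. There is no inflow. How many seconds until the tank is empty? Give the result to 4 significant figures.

Accumulation of liquid (constant cross-section A): A dh/dt = −0.01623 √h.
∫ h^(−1/2) dh = −(0.01623/A) ∫ dt, giving 2√h = 2√h₀ − (0.01623/A) t.
Tank is empty when √h = 0: t_empty = 2A√h₀/0.01623.
t_empty = 2·7.462·√4.092/0.01623 = 14.9240·2.02287/0.01623 = 1860.09 s.

1860 s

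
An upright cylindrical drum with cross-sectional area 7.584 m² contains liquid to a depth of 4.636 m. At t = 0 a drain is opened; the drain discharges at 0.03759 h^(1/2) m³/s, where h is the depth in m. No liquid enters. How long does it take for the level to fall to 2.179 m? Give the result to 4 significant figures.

273.2 s

A dh/dt = −Q_out = −0.03759 √h.
∫ h^(−1/2) dh = −(0.03759/A) ∫ dt, giving 2√h = 2√h₀ − (0.03759/A) t.
t = 2A(√h₀ − √h)/0.03759 = 2·7.584·(√4.636 − √2.179)/0.03759
  = 15.1680 × (2.15314 − 1.47614) / 0.03759 = 273.175 s.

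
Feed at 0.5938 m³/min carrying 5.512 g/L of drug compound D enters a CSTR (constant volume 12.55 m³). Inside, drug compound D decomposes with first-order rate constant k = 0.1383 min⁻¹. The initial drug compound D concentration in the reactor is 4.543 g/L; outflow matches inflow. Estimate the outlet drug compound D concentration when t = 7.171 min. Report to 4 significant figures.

2.234 g/L

Accumulation = in − out − consumed: V dC/dt = Q C_in − Q C − k V C.
dC/dt = (Q/V) C_in − (Q/V + k) C; effective rate a = Q/V + k = 0.0473147 + 0.1383 = 0.185615 min⁻¹.
C_ss = Q C_in/(Q + kV) = 1.40505 g/L; C(t) = C_ss + (C₀ − C_ss) e^(−a t).
C(7.171) = 1.40505 + (3.13795)·e^(−0.185615·7.171) = 1.40505 + (3.13795)·0.264201 = 2.23410 g/L.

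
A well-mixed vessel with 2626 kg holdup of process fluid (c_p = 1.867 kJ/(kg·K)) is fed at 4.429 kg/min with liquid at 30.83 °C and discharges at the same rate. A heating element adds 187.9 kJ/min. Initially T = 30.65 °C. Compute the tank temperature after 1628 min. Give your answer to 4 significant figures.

Heat balance on the well-mixed liquid: M c_p dT/dt = ṁ c_p (T_in − T) + 187.9.
Rearrange: dT/dt = (T_ss − T)/τ with τ = M/ṁ = 592.910 min and T_ss = T_in + Q̇/(ṁ c_p) = 53.5536 °C.
Solution: T(t) = T_ss + (T₀ − T_ss) e^(−t/τ).
T(1628) = 53.5536 + (-22.9036)·e^(−1628/592.910) = 53.5536 + (-22.9036)·0.0641984 = 52.0832 °C.

52.08 °C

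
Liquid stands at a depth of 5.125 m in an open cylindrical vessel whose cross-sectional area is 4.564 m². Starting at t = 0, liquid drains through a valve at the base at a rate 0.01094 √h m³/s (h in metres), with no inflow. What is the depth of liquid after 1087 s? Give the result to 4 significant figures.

0.9236 m

Accumulation of liquid (constant cross-section A): A dh/dt = −0.01094 √h.
∫ h^(−1/2) dh = −(0.01094/A) ∫ dt, giving 2√h = 2√h₀ − (0.01094/A) t.
√h = √5.125 − 0.01094·1087/(2·4.564) = 2.26385 − 1.30278 = 0.961066.
h = 0.961066² = 0.923648 m.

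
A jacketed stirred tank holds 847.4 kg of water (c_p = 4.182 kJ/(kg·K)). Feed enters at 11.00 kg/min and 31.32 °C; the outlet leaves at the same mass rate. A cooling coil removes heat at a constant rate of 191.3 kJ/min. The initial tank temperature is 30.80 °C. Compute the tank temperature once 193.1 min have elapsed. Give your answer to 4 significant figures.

M c_p dT/dt = ṁ c_p (T_in − T) − Q̇.
Rearrange: dT/dt = (T_ss − T)/τ with τ = M/ṁ = 77.0364 min and T_ss = T_in − Q̇/(ṁ c_p) = 27.1615 °C.
T approaches T_ss exponentially: T(t) = T_ss + (T₀ − T_ss) e^(−t/τ).
T(193.1) = 27.1615 + (3.63851)·e^(−193.1/77.0364) = 27.1615 + (3.63851)·0.0815443 = 27.4582 °C.

27.46 °C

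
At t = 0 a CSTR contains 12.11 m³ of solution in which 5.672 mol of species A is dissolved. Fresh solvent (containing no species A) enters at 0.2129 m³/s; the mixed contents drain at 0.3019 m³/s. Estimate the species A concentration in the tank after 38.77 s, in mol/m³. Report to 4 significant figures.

Let m(t) be the amount of species A. Volume: V(t) = V₀ + (Q_in − Q_out) t = 12.11 − 0.0890000 t; V(38.77) = 8.65947 m³.
Solute balance: dm/dt = 0 − Q_out C = −Q_out m/V(t).
dm/m = −Q_out dt/(V₀ − 0.0890000 t); integrating gives ln(m/m₀) = −(Q_out/(Q_in−Q_out)) ln(V/V₀).
m = m₀ (V₀/V)^(Q_out/(Q_in−Q_out)) = 5.672 × (12.11/8.65947)^(-3.39213) = 1.81829 mol.
C = m/V = 1.81829/8.65947 = 0.209977 mol/m³.

0.2100 mol/m³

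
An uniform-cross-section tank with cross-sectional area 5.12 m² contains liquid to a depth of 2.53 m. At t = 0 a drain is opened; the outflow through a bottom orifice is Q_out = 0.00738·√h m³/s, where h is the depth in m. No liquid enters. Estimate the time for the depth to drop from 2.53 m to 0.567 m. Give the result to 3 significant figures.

With no inflow, A dh/dt = −0.00738 √h.
This is separable: 2 d(√h)/dt = −0.00738/A, so √h = √h₀ − (0.00738/(2A)) t.
t = 2A(√h₀ − √h)/0.00738 = 2·5.12·(√2.53 − √0.567)/0.00738
  = 10.240 × (1.5906 − 0.75299) / 0.00738 = 1162.2 s.

1160 s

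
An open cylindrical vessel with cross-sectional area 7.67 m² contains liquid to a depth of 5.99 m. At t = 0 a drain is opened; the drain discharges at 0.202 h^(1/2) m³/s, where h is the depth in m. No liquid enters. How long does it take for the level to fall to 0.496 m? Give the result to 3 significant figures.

A dh/dt = −Q_out = −0.202 √h.
This is separable: 2 d(√h)/dt = −0.202/A, so √h = √h₀ − (0.202/(2A)) t.
t = 2A(√h₀ − √h)/0.202 = 2·7.67·(√5.99 − √0.496)/0.202
  = 15.340 × (2.4474 − 0.70427) / 0.202 = 132.38 s.

132 s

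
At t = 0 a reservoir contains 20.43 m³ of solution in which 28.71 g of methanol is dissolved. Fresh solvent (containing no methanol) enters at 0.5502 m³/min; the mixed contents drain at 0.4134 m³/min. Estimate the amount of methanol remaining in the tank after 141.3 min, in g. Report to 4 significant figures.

3.839 g

Total volume: dV/dt = Q_in − Q_out = 0.136800 m³/min, so V(t) = 20.43 + 0.136800 t and V(141.3) = 39.7598 m³.
No methanol enters, so dm/dt = −Q_out · (m/V).
Separate: dm/m = −Q_out dt/V(t) ⇒ ln(m/m₀) = −(Q_out/(Q_in−Q_out)) ln(V/V₀).
m = m₀ (V₀/V)^(Q_out/(Q_in−Q_out)) = 28.71 × (20.43/39.7598)^(3.02193) = 3.83851 g.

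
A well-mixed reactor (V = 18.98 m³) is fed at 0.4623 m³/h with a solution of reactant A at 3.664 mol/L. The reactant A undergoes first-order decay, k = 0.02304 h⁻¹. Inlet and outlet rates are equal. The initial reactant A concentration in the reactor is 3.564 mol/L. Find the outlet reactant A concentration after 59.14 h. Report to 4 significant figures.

1.985 mol/L

Accumulation = in − out − consumed: V dC/dt = Q C_in − Q C − k V C.
dC/dt = (Q/V) C_in − (Q/V + k) C; effective rate a = Q/V + k = 0.0243572 + 0.02304 = 0.0473972 h⁻¹.
C_ss = Q C_in/(Q + kV) = 1.88291 mol/L; C(t) = C_ss + (C₀ − C_ss) e^(−a t).
C(59.14) = 1.88291 + (1.68109)·e^(−0.0473972·59.14) = 1.88291 + (1.68109)·0.0606236 = 1.98483 mol/L.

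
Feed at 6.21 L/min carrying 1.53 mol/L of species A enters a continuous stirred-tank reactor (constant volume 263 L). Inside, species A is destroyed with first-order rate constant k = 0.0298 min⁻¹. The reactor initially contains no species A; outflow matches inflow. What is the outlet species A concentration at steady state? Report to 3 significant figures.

0.676 mol/L

Species balance: V dC/dt = Q C_in − Q C − k V C.
At steady state: 0 = Q C_in − (Q + kV) C_ss, so C_ss = Q C_in/(Q + kV).
C_ss = 6.21·1.53/(6.21 + 0.0298·263) = 9.5013/14.047 = 0.67637 mol/L.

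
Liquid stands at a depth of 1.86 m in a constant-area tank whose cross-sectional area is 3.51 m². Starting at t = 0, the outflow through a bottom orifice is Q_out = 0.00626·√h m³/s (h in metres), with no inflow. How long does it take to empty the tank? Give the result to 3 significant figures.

A dh/dt = −Q_out = −0.00626 √h.
∫ h^(−1/2) dh = −(0.00626/A) ∫ dt, giving 2√h = 2√h₀ − (0.00626/A) t.
Tank is empty when √h = 0: t_empty = 2A√h₀/0.00626.
t_empty = 2·3.51·√1.86/0.00626 = 7.0200·1.3638/0.00626 = 1529.4 s.

1530 s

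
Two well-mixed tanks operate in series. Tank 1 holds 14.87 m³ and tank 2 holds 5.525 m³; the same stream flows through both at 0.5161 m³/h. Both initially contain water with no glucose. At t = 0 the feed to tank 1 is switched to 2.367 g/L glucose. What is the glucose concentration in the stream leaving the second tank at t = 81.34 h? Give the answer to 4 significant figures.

Species balance on tank i: dCᵢ/dt = (Cᵢ₋₁ − Cᵢ)/τᵢ with τᵢ = Vᵢ/Q.
τ₁ = 14.87/0.5161 = 28.8122 h; τ₂ = 5.525/0.5161 = 10.7053 h.
Solving the cascade with C₁(0)=C₂(0)=0 gives C₂(t) = C_in[1 − (τ₁ e^(−t/τ₁) − τ₂ e^(−t/τ₂))/(τ₁ − τ₂)].
At t = 81.34: e^(−t/τ₁) = 0.0594211, e^(−t/τ₂) = 0.000501397.
C₂ = 2.367·[1 − (28.8122·0.0594211 − 10.7053·0.000501397)/(18.1070)] = 2.367·0.905744 = 2.14390 g/L.

2.144 g/L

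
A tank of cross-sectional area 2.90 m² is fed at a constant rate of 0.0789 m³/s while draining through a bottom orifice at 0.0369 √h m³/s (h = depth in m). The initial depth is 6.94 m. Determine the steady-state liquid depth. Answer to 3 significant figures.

4.57 m

Level balance: A dh/dt = 0.0789 − 0.0369 √h. Setting dh/dt = 0:
Q_in = 0.0369 √h_ss ⇒ √h_ss = 0.0789/0.0369 = 2.1382.
h_ss = 2.1382² = 4.5719 m. (Since h₀ = 6.94 m > h_ss, the level will fall toward this value.)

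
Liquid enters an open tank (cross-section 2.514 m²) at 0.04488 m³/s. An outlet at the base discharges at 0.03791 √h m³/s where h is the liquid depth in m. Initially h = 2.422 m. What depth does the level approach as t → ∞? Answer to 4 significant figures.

1.402 m

Level balance: A dh/dt = 0.04488 − 0.03791 √h. Setting dh/dt = 0:
Q_in = 0.03791 √h_ss ⇒ √h_ss = 0.04488/0.03791 = 1.18386.
h_ss = 1.18386² = 1.40152 m. (Since h₀ = 2.422 m > h_ss, the level will fall toward this value.)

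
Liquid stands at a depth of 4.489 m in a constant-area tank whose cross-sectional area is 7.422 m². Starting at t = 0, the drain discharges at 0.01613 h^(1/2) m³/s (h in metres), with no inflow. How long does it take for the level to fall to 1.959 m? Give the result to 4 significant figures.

With no inflow, A dh/dt = −0.01613 √h.
Separate and integrate: 2(√h − √h₀) = −(0.01613/A) t.
t = 2A(√h₀ − √h)/0.01613 = 2·7.422·(√4.489 − √1.959)/0.01613
  = 14.8440 × (2.11873 − 1.39964) / 0.01613 = 661.753 s.

661.8 s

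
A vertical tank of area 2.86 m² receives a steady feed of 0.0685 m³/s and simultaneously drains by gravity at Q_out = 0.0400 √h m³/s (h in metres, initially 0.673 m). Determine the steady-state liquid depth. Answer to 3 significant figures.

A dh/dt = Q_in − 0.0400 √h. Steady state requires inflow = outflow:
Q_in = 0.0400 √h_ss ⇒ √h_ss = 0.0685/0.0400 = 1.7125.
h_ss = 1.7125² = 2.9327 m. (Since h₀ = 0.673 m < h_ss, the level will rise toward this value.)

2.93 m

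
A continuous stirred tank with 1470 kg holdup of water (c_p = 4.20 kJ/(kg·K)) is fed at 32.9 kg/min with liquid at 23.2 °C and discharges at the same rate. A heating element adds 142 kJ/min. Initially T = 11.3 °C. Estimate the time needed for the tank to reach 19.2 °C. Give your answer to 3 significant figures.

M c_p dT/dt = ṁ c_p (T_in − T) + Q̇.
τ = M/ṁ = 44.681 min; T_ss = T_in + Q̇/(ṁ c_p) = 24.228 °C.
T(t) = T_ss + (T₀ − T_ss) e^(−t/τ). Set T = 19.2:
e^(−t/τ) = (19.2 − 24.228)/(11.3 − 24.228) = 0.38891
t = −44.681 · ln(0.38891) = 42.197 min.

42.2 min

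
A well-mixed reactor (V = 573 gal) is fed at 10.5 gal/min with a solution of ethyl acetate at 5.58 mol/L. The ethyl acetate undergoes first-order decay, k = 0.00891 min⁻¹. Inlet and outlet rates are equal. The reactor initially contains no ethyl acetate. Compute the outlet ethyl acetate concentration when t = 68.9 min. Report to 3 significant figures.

Accumulation = in − out − consumed: V dC/dt = Q C_in − Q C − k V C.
dC/dt = (Q/V) C_in − (Q/V + k) C; effective rate a = Q/V + k = 0.018325 + 0.00891 = 0.027235 min⁻¹.
C_ss = Q C_in/(Q + kV) = 3.7545 mol/L; C(t) = C_ss + (C₀ − C_ss) e^(−a t).
C(68.9) = 3.7545 + (-3.7545)·e^(−0.027235·68.9) = 3.7545 + (-3.7545)·0.15313 = 3.1795 mol/L.

3.18 mol/L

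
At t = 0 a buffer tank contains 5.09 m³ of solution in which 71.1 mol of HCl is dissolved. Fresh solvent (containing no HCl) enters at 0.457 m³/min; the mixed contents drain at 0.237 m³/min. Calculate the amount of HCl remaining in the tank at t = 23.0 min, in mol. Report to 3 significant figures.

Total volume: dV/dt = Q_in − Q_out = 0.22000 m³/min, so V(t) = 5.09 + 0.22000 t and V(23.0) = 10.150 m³.
Species balance (pure solvent in): dm/dt = −Q_out · m/V(t).
dm/m = −Q_out dt/(V₀ + 0.22000 t); integrating gives ln(m/m₀) = −(Q_out/(Q_in−Q_out)) ln(V/V₀).
m = m₀ (V₀/V)^(Q_out/(Q_in−Q_out)) = 71.1 × (5.09/10.150)^(1.0773) = 33.803 mol.

33.8 mol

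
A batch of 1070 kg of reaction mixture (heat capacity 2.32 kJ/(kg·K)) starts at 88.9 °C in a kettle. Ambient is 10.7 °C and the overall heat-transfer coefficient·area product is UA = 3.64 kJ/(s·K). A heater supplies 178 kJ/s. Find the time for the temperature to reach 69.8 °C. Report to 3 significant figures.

Lumped-capacitance energy balance: M c_p dT/dt = UA(T_amb − T) + Q̇.
τ = M c_p/UA = 681.98 s; T_ss = T_amb + Q̇/UA = 10.7 + 178/3.64 = 59.601 °C.
T(t) = T_ss + (T₀ − T_ss)e^(−t/τ); set T = 69.8:
t = −τ ln[(T − T_ss)/(T₀ − T_ss)] = −681.98 · ln(0.34810) = 719.67 s.

720 s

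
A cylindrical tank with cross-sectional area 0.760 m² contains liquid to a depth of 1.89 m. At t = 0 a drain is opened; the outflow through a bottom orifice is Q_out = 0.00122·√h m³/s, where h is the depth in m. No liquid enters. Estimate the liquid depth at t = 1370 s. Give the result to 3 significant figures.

0.0757 m

A dh/dt = −Q_out = −0.00122 √h.
∫ h^(−1/2) dh = −(0.00122/A) ∫ dt, giving 2√h = 2√h₀ − (0.00122/A) t.
√h = √1.89 − 0.00122·1370/(2·0.760) = 1.3748 − 1.0996 = 0.27517.
h = 0.27517² = 0.075717 m.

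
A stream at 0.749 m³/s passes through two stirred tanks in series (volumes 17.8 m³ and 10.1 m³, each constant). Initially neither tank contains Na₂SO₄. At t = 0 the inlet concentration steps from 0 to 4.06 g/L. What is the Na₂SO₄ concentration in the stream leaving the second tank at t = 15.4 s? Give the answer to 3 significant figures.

0.850 g/L

Each tank obeys Vᵢ dCᵢ/dt = Q(Cᵢ₋₁ − Cᵢ), so τᵢ = Vᵢ/Q.
τ₁ = 17.8/0.749 = 23.765 s; τ₂ = 10.1/0.749 = 13.485 s.
Tank 1: C₁ = C_in(1 − e^(−t/τ₁)). Tank 2 (τ₁ ≠ τ₂): C₂ = C_in[1 − (τ₁ e^(−t/τ₁) − τ₂ e^(−t/τ₂))/(τ₁ − τ₂)].
At t = 15.4: e^(−t/τ₁) = 0.52309, e^(−t/τ₂) = 0.31917.
C₂ = 4.06·[1 − (23.765·0.52309 − 13.485·0.31917)/(10.280)] = 4.06·0.20944 = 0.85032 g/L.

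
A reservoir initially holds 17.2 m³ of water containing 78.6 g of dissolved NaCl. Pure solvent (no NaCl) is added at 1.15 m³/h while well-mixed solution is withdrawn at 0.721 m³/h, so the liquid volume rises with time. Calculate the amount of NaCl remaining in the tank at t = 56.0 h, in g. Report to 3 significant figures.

18.1 g

Let m(t) be the amount of NaCl. Volume: V(t) = V₀ + (Q_in − Q_out) t = 17.2 + 0.42900 t; V(56.0) = 41.224 m³.
No NaCl enters, so dm/dt = −Q_out · (m/V).
Separate: dm/m = −Q_out dt/V(t) ⇒ ln(m/m₀) = −(Q_out/(Q_in−Q_out)) ln(V/V₀).
m = m₀ (V₀/V)^(Q_out/(Q_in−Q_out)) = 78.6 × (17.2/41.224)^(1.6807) = 18.089 g.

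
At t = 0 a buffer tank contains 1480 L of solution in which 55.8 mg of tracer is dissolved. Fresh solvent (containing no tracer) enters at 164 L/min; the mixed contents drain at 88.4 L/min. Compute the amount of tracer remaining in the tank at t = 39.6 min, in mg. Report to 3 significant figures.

Let m(t) be the amount of tracer. Volume: V(t) = V₀ + (Q_in − Q_out) t = 1480 + 75.600 t; V(39.6) = 4473.8 L.
No tracer enters, so dm/dt = −Q_out · (m/V).
Separate: dm/m = −Q_out dt/V(t) ⇒ ln(m/m₀) = −(Q_out/(Q_in−Q_out)) ln(V/V₀).
m = m₀ (V₀/V)^(Q_out/(Q_in−Q_out)) = 55.8 × (1480/4473.8)^(1.1693) = 15.307 mg.

15.3 mg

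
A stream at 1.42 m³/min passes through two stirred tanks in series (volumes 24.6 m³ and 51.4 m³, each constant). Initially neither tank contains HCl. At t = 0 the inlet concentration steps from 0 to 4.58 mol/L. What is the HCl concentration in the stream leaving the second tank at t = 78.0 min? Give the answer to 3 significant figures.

Time constants: τᵢ = Vᵢ/Q for each well-mixed tank.
τ₁ = 24.6/1.42 = 17.324 min; τ₂ = 51.4/1.42 = 36.197 min.
Tank 1: C₁ = C_in(1 − e^(−t/τ₁)). Tank 2 (τ₁ ≠ τ₂): C₂ = C_in[1 − (τ₁ e^(−t/τ₁) − τ₂ e^(−t/τ₂))/(τ₁ − τ₂)].
At t = 78.0: e^(−t/τ₁) = 0.011082, e^(−t/τ₂) = 0.11592.
C₂ = 4.58·[1 − (17.324·0.011082 − 36.197·0.11592)/(-18.873)] = 4.58·0.78785 = 3.6084 mol/L.

3.61 mol/L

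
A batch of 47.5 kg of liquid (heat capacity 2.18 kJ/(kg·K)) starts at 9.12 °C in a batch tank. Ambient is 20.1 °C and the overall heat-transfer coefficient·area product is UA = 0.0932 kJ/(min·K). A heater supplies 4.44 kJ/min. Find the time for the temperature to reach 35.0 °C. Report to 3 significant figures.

647 min

Lumped-capacitance energy balance: M c_p dT/dt = UA(T_amb − T) + Q̇.
τ = M c_p/UA = 1111.1 min; T_ss = T_amb + Q̇/UA = 20.1 + 4.44/0.0932 = 67.739 °C.
T(t) = T_ss + (T₀ − T_ss)e^(−t/τ); set T = 35.0:
t = −τ ln[(T − T_ss)/(T₀ − T_ss)] = −1111.1 · ln(0.55851) = 647.17 min.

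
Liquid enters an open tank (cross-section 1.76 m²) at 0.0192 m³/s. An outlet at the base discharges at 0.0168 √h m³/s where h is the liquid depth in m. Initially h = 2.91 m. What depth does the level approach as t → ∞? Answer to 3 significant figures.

1.31 m

Unsteady balance on liquid volume: A dh/dt = Q_in − 0.0168 √h. At steady state dh/dt = 0:
Q_in = 0.0168 √h_ss ⇒ √h_ss = 0.0192/0.0168 = 1.1429.
h_ss = 1.1429² = 1.3061 m. (Since h₀ = 2.91 m > h_ss, the level will fall toward this value.)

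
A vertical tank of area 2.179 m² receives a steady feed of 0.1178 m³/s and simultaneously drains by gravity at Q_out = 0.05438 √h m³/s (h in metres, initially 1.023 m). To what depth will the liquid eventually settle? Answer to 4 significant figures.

4.693 m

Level balance: A dh/dt = 0.1178 − 0.05438 √h. Setting dh/dt = 0:
Q_in = 0.05438 √h_ss ⇒ √h_ss = 0.1178/0.05438 = 2.16624.
h_ss = 2.16624² = 4.69259 m. (Since h₀ = 1.023 m < h_ss, the level will rise toward this value.)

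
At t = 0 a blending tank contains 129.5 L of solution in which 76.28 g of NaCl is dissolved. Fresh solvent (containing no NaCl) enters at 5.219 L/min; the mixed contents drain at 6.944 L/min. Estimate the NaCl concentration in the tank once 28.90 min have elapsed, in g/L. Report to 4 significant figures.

0.1354 g/L

Let m(t) be the amount of NaCl. Volume: V(t) = V₀ + (Q_in − Q_out) t = 129.5 − 1.72500 t; V(28.90) = 79.6475 L.
No NaCl enters, so dm/dt = −Q_out · (m/V).
dm/m = −Q_out dt/(V₀ − 1.72500 t); integrating gives ln(m/m₀) = −(Q_out/(Q_in−Q_out)) ln(V/V₀).
m = m₀ (V₀/V)^(Q_out/(Q_in−Q_out)) = 76.28 × (129.5/79.6475)^(-4.02551) = 10.7804 g.
C = m/V = 10.7804/79.6475 = 0.135352 g/L.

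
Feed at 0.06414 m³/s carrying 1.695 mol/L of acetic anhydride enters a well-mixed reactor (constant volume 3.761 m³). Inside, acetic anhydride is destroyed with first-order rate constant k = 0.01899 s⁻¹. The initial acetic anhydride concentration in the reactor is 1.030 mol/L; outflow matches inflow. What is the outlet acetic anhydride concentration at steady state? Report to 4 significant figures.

0.8020 mol/L

Species balance: V dC/dt = Q C_in − Q C − k V C.
Steady state (dC/dt = 0): C_ss = Q C_in/(Q + kV) = C_in/(1 + kV/Q).
C_ss = 0.06414·1.695/(0.06414 + 0.01899·3.761) = 0.108717/0.135561 = 0.801978 mol/L.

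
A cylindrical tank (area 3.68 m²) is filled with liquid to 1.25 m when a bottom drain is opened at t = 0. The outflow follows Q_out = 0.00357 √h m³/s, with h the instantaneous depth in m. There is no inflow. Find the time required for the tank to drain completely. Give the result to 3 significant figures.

A dh/dt = −Q_out = −0.00357 √h.
∫ h^(−1/2) dh = −(0.00357/A) ∫ dt, giving 2√h = 2√h₀ − (0.00357/A) t.
Set h = 0: 2√h₀ = (0.00357/A) t_empty ⇒ t_empty = 2A√h₀/0.00357.
t_empty = 2·3.68·√1.25/0.00357 = 7.3600·1.1180/0.00357 = 2305.0 s.

2300 s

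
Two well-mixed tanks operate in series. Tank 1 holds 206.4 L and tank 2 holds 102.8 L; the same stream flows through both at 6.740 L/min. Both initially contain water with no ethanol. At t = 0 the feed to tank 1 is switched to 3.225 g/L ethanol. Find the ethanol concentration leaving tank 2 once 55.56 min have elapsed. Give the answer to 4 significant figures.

Time constants: τᵢ = Vᵢ/Q for each well-mixed tank.
τ₁ = 206.4/6.740 = 30.6231 min; τ₂ = 102.8/6.740 = 15.2522 min.
Tank 1: C₁ = C_in(1 − e^(−t/τ₁)). Tank 2 (τ₁ ≠ τ₂): C₂ = C_in[1 − (τ₁ e^(−t/τ₁) − τ₂ e^(−t/τ₂))/(τ₁ − τ₂)].
At t = 55.56: e^(−t/τ₁) = 0.162950, e^(−t/τ₂) = 0.0261803.
C₂ = 3.225·[1 − (30.6231·0.162950 − 15.2522·0.0261803)/(15.3709)] = 3.225·0.701337 = 2.26181 g/L.

2.262 g/L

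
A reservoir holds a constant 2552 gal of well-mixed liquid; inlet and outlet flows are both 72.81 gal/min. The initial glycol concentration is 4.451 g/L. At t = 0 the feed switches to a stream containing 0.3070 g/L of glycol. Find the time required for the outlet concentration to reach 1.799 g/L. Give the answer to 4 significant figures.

Species balance: V dC/dt = Q(C_in − C) ⇒ τ = V/Q = 35.0501 min.
C(t) = C_in + (C₀ − C_in) e^(−t/τ). Set C = 1.799 and solve for t:
e^(−t/τ) = (C − C_in)/(C₀ − C_in) = (1.799 − 0.3070)/(4.451 − 0.3070) = 0.360039
t = −τ ln(…) = 35.0501 × 1.02154 = 35.8053 min.

35.81 min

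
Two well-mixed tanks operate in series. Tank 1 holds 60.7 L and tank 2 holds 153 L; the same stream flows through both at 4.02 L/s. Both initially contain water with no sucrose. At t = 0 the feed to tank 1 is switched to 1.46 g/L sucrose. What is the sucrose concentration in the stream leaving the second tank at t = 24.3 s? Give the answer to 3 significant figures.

0.374 g/L

Time constants: τᵢ = Vᵢ/Q for each well-mixed tank.
τ₁ = 60.7/4.02 = 15.100 s; τ₂ = 153/4.02 = 38.060 s.
Tank 1: C₁ = C_in(1 − e^(−t/τ₁)). Tank 2 (τ₁ ≠ τ₂): C₂ = C_in[1 − (τ₁ e^(−t/τ₁) − τ₂ e^(−t/τ₂))/(τ₁ − τ₂)].
At t = 24.3: e^(−t/τ₁) = 0.20002, e^(−t/τ₂) = 0.52810.
C₂ = 1.46·[1 − (15.100·0.20002 − 38.060·0.52810)/(-22.960)] = 1.46·0.25614 = 0.37397 g/L.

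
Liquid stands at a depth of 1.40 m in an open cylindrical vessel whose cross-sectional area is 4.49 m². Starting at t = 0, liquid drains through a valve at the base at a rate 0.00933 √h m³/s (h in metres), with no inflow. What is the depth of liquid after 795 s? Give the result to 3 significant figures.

With no inflow, A dh/dt = −0.00933 √h.
Separate and integrate: 2(√h − √h₀) = −(0.00933/A) t.
√h = √1.40 − 0.00933·795/(2·4.49) = 1.1832 − 0.82599 = 0.35723.
h = 0.35723² = 0.12761 m.

0.128 m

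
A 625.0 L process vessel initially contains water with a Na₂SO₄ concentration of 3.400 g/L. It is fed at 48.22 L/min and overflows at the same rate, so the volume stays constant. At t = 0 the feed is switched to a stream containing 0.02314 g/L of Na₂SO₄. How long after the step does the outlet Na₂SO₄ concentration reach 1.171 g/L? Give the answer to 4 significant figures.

Species balance: V dC/dt = Q(C_in − C) ⇒ τ = V/Q = 12.9614 min.
C(t) = C_in + (C₀ − C_in) e^(−t/τ). Set C = 1.171 and solve for t:
e^(−t/τ) = (C − C_in)/(C₀ − C_in) = (1.171 − 0.02314)/(3.400 − 0.02314) = 0.339919
t = −τ ln(…) = 12.9614 × 1.07905 = 13.9860 min.

13.99 min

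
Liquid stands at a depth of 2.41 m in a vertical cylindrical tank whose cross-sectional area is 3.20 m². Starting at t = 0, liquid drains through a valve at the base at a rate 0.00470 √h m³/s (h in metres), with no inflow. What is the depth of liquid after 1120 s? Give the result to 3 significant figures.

With no inflow, A dh/dt = −0.00470 √h.
Separate and integrate: 2(√h − √h₀) = −(0.00470/A) t.
√h = √2.41 − 0.00470·1120/(2·3.20) = 1.5524 − 0.82250 = 0.72992.
h = 0.72992² = 0.53278 m.

0.533 m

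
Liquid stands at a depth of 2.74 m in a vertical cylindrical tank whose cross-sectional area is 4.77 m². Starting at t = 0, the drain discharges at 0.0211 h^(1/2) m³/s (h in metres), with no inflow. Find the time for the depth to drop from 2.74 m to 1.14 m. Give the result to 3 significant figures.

266 s

With no inflow, A dh/dt = −0.0211 √h.
Separate and integrate: 2(√h − √h₀) = −(0.0211/A) t.
t = 2A(√h₀ − √h)/0.0211 = 2·4.77·(√2.74 − √1.14)/0.0211
  = 9.5400 × (1.6553 − 1.0677) / 0.0211 = 265.67 s.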